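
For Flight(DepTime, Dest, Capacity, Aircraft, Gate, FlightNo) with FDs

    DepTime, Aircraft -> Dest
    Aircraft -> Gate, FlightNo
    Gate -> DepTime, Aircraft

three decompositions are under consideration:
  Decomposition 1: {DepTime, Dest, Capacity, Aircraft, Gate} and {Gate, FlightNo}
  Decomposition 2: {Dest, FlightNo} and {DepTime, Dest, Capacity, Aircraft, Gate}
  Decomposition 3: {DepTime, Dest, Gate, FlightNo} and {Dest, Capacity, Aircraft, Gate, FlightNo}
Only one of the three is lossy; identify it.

Decomposition 1: common = {Gate}, closure = {DepTime, Dest, Aircraft, Gate, FlightNo} → lossless.
Decomposition 2: common = {Dest}, closure = {Dest} → lossy.
Decomposition 3: common = {Dest, Gate, FlightNo}, closure = {DepTime, Dest, Aircraft, Gate, FlightNo} → lossless.

Decomposition 2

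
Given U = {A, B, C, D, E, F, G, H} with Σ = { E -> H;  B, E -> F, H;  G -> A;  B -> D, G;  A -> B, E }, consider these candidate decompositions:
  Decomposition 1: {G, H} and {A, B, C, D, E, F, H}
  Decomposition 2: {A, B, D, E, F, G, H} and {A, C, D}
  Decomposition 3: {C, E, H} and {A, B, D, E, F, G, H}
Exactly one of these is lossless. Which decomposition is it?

Decomposition 2

Decomposition 1: common = {H}, closure = {H} → lossy.
Decomposition 2: common = {A, D}, closure = {A, B, D, E, F, G, H} → lossless.
Decomposition 3: common = {E, H}, closure = {E, H} → lossy.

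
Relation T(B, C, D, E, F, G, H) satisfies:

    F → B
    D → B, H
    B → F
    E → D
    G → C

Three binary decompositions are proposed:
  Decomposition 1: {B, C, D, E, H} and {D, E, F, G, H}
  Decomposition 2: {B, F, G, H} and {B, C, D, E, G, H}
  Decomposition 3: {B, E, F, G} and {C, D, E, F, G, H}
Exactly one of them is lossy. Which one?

Decomposition 1

Decomposition 1: common = {D, E, H}, closure = {B, D, E, F, H} → lossy.
Decomposition 2: common = {B, G, H}, closure = {B, C, F, G, H} → lossless.
Decomposition 3: common = {E, F, G}, closure = {B, C, D, E, F, G, H} → lossless.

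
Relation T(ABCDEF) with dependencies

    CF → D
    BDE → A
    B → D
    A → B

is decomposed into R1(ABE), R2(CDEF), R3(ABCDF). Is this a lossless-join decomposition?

Chase test. Columns are ABCDEF; row i has aⱼ where attribute j ∈ Ri, else bᵢⱼ.
Initial tableau (one row per fragment):
  row 1: a1 a2 b13 b14 a5 b16
  row 2: b21 b22 a3 a4 a5 a6
  row 3: a1 a2 a3 a4 b35 a6
Rows 1 and 3 agree on B; apply B→D and equate their D entries.
No row becomes fully distinguished — the join is lossy.

No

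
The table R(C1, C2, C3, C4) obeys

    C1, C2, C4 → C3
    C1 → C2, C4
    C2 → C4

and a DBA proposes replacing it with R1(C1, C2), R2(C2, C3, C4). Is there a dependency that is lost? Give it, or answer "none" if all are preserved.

Check C1, C2, C4 → C3: no single fragment contains all of {C1, C2, C3, C4}, and the restricted closure of {C1, C2, C4} across the fragments never reaches {C3}.
C1 → C2, C4 is preserved.
C2 → C4 is preserved.

C1, C2, C4 → C3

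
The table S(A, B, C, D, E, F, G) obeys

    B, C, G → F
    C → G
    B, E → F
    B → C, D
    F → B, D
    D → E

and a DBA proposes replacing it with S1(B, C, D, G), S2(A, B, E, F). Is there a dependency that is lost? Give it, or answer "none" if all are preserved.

D → E

Check D → E: no single fragment contains all of {D, E}, and the restricted closure of {D} across the fragments never reaches {E}.
B, C, G → F is preserved.
C → G is preserved.
B, E → F is preserved.
B → C, D is preserved.
F → B, D is preserved.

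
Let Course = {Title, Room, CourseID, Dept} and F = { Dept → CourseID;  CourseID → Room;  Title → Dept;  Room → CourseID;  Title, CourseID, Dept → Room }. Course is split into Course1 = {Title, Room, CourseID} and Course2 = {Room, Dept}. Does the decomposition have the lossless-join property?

Common attributes: Course1 ∩ Course2 = {Room}.
Closure of {Room}: Room → CourseID applies, adding CourseID. So (Room)⁺ = {Room, CourseID}.
The closure contains neither all of Course1 = {Title, Room, CourseID} nor all of Course2 = {Room, Dept}, so the common attributes are not a superkey of either fragment. The join is lossy.

No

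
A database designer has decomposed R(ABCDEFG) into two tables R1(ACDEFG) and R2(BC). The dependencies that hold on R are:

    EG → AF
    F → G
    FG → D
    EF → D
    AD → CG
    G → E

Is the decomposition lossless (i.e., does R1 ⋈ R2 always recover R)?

No

Common attributes: R1 ∩ R2 = {C}.
No dependency enlarges {C}, so (C)⁺ = {C}.
The closure contains neither all of R1 = {ACDEFG} nor all of R2 = {BC}, so the common attributes are not a superkey of either fragment. The join is lossy.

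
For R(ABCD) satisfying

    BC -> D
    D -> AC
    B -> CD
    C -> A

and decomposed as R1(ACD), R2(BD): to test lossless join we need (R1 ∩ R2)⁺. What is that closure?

ACD

R1 ∩ R2 = {D}.
D → AC applies, adding AC
Closure: {ACD}.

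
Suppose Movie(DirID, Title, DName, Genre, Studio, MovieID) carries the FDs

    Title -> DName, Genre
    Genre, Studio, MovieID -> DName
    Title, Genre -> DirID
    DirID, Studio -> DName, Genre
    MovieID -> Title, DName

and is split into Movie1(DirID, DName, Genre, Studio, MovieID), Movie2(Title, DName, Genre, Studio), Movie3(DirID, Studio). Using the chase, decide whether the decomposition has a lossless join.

Chase test. Columns are DirID, Title, DName, Genre, Studio, MovieID; row i has aⱼ where attribute j ∈ Moviei, else bᵢⱼ.
Initial tableau (one row per fragment):
  row 1: a1 b12 a3 a4 a5 a6
  row 2: b21 a2 a3 a4 a5 b26
  row 3: a1 b32 b33 b34 a5 b36
Rows 1 and 3 agree on DirID, Studio; apply DirID, Studio→DName, Genre and equate their DName, Genre entries.
No row becomes fully distinguished — the join is lossy.

No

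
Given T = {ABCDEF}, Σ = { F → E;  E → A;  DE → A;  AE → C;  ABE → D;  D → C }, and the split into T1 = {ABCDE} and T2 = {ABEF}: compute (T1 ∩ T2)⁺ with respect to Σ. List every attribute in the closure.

ABCDE

T1 ∩ T2 = {ABE}.
AE → C applies, adding C
ABE → D applies, adding D
Closure: {ABCDE}.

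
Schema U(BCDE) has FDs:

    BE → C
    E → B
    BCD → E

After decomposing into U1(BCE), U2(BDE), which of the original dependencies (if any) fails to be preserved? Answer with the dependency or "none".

Check BCD → E: no single fragment contains all of {BCDE}, and the restricted closure of {BCD} across the fragments never reaches {E}.
BE → C is preserved.
E → B is preserved.

BCD → E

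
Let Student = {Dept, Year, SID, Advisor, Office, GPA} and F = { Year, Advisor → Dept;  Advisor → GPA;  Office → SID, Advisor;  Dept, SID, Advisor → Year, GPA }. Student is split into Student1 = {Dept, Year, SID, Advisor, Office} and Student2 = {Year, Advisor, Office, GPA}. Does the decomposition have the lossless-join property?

Yes

Common attributes: Student1 ∩ Student2 = {Year, Advisor, Office}.
Closure of {Year, Advisor, Office}: Year, Advisor → Dept applies, adding Dept; Advisor → GPA applies, adding GPA; Office → SID, Advisor applies, adding SID. So (Year, Advisor, Office)⁺ = {Dept, Year, SID, Advisor, Office, GPA}.
This closure contains every attribute of Student1, so Student1 ∩ Student2 → Student1. The join is lossless.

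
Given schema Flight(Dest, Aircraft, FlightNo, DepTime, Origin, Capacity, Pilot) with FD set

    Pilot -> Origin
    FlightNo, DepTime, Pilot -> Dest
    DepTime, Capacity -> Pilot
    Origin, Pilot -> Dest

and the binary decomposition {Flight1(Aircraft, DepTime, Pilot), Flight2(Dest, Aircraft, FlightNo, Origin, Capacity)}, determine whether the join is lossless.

No

Common attributes: Flight1 ∩ Flight2 = {Aircraft}.
No dependency enlarges {Aircraft}, so (Aircraft)⁺ = {Aircraft}.
The closure contains neither all of Flight1 = {Aircraft, DepTime, Pilot} nor all of Flight2 = {Dest, Aircraft, FlightNo, Origin, Capacity}, so the common attributes are not a superkey of either fragment. The join is lossy.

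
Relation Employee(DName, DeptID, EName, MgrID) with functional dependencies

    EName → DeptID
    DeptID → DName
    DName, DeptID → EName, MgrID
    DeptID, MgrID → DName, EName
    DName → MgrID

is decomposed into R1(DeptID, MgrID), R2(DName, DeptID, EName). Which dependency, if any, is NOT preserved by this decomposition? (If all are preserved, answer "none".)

DName → MgrID

Check DName → MgrID: no single fragment contains all of {DName, MgrID}, and the restricted closure of {DName} across the fragments never reaches {MgrID}.
EName → DeptID is preserved.
DeptID → DName is preserved.
DName, DeptID → EName, MgrID is preserved.
DeptID, MgrID → DName, EName is preserved.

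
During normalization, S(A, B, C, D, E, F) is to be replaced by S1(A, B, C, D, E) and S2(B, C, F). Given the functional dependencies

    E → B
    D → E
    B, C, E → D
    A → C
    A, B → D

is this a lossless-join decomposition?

No

Common attributes: S1 ∩ S2 = {B, C}.
No dependency enlarges {B, C}, so (B, C)⁺ = {B, C}.
The closure contains neither all of S1 = {A, B, C, D, E} nor all of S2 = {B, C, F}, so the common attributes are not a superkey of either fragment. The join is lossy.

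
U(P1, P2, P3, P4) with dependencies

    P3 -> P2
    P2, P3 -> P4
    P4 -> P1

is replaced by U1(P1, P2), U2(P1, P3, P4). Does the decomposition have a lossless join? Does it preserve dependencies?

Lossless test: (P1)⁺ = {P1}, which is a superkey of neither fragment — lossy.
Dependency preservation: the restricted closure of {P3} across the fragments never reaches {P2}, so P3 → P2 cannot be enforced without a join — not preserved.

lossy and not dependency-preserving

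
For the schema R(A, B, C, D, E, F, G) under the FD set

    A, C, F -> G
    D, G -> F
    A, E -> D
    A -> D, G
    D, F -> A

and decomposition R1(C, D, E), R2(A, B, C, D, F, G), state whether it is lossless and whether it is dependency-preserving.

lossy but dependency-preserving

Lossless test: (C, D)⁺ = {C, D}, which is a superkey of neither fragment — lossy.
Dependency preservation: A, E → D is not contained in any single fragment, but the restricted closure of its left-hand side across the fragments still reaches the right-hand side; the remaining FDs each lie inside some fragment. All dependencies are preserved.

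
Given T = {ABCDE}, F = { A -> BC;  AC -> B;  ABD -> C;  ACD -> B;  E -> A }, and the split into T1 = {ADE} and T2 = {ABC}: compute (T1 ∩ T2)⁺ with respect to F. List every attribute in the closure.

T1 ∩ T2 = {A}.
A → BC applies, adding BC
Closure: {ABC}.

ABC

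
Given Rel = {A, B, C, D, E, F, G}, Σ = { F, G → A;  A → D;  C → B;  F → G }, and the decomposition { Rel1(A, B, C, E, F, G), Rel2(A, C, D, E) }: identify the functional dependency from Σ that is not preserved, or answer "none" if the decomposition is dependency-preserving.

F, G → A lies within Rel1.
A → D lies within Rel2.
C → B lies within Rel1.
F → G lies within Rel1.
Every dependency is enforceable on the fragments, so the decomposition is dependency-preserving.

none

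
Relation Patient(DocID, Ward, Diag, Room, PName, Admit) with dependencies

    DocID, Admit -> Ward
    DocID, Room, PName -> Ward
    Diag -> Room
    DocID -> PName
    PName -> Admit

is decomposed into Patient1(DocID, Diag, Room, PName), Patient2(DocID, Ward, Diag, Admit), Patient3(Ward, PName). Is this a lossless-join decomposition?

Yes

Chase test. Columns are DocID, Ward, Diag, Room, PName, Admit; row i has aⱼ where attribute j ∈ Patienti, else bᵢⱼ.
Initial tableau (one row per fragment):
  row 1: a1 b12 a3 a4 a5 b16
  row 2: a1 a2 a3 b24 b25 a6
  row 3: b31 a2 b33 b34 a5 b36
Rows 1 and 2 agree on Diag; apply Diag→Room and equate their Room entries.
Rows 1 and 2 agree on DocID; apply DocID→PName and equate their PName entries.
Rows 1 and 2 agree on PName; apply PName→Admit and equate their Admit entries.
Rows 1 and 3 agree on PName; apply PName→Admit and equate their Admit entries.
Rows 1 and 2 agree on DocID, Admit; apply DocID, Admit→Ward and equate their Ward entries.
Row 1 is now all distinguished symbols — the join is lossless.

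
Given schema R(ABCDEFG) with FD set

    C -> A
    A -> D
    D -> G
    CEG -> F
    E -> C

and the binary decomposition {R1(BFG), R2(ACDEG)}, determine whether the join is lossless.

Common attributes: R1 ∩ R2 = {G}.
No dependency enlarges {G}, so (G)⁺ = {G}.
The closure contains neither all of R1 = {BFG} nor all of R2 = {ACDEG}, so the common attributes are not a superkey of either fragment. The join is lossy.

No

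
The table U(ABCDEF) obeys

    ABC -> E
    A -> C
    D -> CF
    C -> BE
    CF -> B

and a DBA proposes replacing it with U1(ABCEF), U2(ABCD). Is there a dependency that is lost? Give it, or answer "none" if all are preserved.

D -> CF

Check D → CF: no single fragment contains all of {CDF}, and the restricted closure of {D} across the fragments never reaches {CF}.
ABC → E is preserved.
A → C is preserved.
C → BE is preserved.
CF → B is preserved.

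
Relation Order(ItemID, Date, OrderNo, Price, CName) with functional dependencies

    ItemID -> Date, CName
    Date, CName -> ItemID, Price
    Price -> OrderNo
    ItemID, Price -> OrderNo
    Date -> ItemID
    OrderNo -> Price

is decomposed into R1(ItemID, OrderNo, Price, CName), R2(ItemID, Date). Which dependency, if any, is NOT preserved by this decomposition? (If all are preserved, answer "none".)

none

ItemID → Date, CName: restricted closure across fragments reaches Date, CName.
Date, CName → ItemID, Price: restricted closure across fragments reaches ItemID, Price.
Price → OrderNo lies within R1.
ItemID, Price → OrderNo lies within R1.
Date → ItemID lies within R2.
OrderNo → Price lies within R1.
Every dependency is enforceable on the fragments, so the decomposition is dependency-preserving.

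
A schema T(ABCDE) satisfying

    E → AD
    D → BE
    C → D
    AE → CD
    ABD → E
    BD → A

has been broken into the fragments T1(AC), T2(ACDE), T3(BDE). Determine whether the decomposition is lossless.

Yes

Chase test. Columns are ABCDE; row i has aⱼ where attribute j ∈ Ti, else bᵢⱼ.
Initial tableau (one row per fragment):
  row 1: a1 b12 a3 b14 b15
  row 2: a1 b22 a3 a4 a5
  row 3: b31 a2 b33 a4 a5
Rows 2 and 3 agree on E; apply E→AD and equate their AD entries.
Rows 2 and 3 agree on D; apply D→BE and equate their BE entries.
Rows 1 and 2 agree on C; apply C→D and equate their D entries.
Rows 2 and 3 agree on AE; apply AE→CD and equate their CD entries.
Rows 1 and 2 agree on D; apply D→BE and equate their BE entries.
Row 1 is now all distinguished symbols — the join is lossless.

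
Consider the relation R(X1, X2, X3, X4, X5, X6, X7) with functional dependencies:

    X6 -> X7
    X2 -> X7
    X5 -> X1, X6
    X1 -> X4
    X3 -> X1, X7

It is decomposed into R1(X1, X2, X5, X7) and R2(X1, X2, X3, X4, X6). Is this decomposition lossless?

No

Common attributes: R1 ∩ R2 = {X1, X2}.
Closure of {X1, X2}: X2 → X7 applies, adding X7; X1 → X4 applies, adding X4. So (X1, X2)⁺ = {X1, X2, X4, X7}.
The closure contains neither all of R1 = {X1, X2, X5, X7} nor all of R2 = {X1, X2, X3, X4, X6}, so the common attributes are not a superkey of either fragment. The join is lossy.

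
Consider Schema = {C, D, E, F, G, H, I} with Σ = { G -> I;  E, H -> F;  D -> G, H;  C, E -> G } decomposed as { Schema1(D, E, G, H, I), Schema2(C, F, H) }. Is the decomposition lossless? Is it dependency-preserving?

Lossless test: (H)⁺ = {H}, which is a superkey of neither fragment — lossy.
Dependency preservation: the restricted closure of {E, H} across the fragments never reaches {F}, so E, H → F cannot be enforced without a join — not preserved.

lossy and not dependency-preserving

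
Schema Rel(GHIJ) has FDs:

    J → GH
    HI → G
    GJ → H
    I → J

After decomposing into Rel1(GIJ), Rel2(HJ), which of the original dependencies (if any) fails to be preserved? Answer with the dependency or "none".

none

J → GH: restricted closure across fragments reaches GH.
HI → G: restricted closure across fragments reaches G.
GJ → H: restricted closure across fragments reaches H.
I → J lies within Rel1.
Every dependency is enforceable on the fragments, so the decomposition is dependency-preserving.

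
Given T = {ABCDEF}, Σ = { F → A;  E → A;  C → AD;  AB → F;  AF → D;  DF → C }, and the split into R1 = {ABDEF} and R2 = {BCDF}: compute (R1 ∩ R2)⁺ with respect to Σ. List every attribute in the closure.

ABCDF

R1 ∩ R2 = {BDF}.
F → A applies, adding A
DF → C applies, adding C
Closure: {ABCDF}.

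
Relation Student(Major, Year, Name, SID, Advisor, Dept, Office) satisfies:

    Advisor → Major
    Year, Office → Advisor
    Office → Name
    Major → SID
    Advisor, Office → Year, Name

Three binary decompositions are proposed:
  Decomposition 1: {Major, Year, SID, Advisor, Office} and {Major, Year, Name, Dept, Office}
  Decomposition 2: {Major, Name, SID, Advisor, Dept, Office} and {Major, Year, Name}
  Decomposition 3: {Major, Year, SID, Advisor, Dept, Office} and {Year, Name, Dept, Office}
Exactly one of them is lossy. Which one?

Decomposition 2

Decomposition 1: common = {Major, Year, Office}, closure = {Major, Year, Name, SID, Advisor, Office} → lossless.
Decomposition 2: common = {Major, Name}, closure = {Major, Name, SID} → lossy.
Decomposition 3: common = {Year, Dept, Office}, closure = {Major, Year, Name, SID, Advisor, Dept, Office} → lossless.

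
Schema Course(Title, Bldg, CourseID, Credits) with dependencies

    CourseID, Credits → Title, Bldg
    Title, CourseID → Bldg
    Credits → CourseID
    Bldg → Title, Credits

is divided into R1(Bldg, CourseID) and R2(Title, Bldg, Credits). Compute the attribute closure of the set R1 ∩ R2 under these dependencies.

R1 ∩ R2 = {Bldg}.
Bldg → Title, Credits applies, adding Title, Credits
Credits → CourseID applies, adding CourseID
Closure: {Title, Bldg, CourseID, Credits}.

Title, Bldg, CourseID, Credits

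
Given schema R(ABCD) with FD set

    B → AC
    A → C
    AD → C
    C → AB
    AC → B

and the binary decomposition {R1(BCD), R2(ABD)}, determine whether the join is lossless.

Yes

Common attributes: R1 ∩ R2 = {BD}.
Closure of {BD}: B → AC applies, adding AC. So (BD)⁺ = {ABCD}.
This closure contains every attribute of R1, so R1 ∩ R2 → R1. The join is lossless.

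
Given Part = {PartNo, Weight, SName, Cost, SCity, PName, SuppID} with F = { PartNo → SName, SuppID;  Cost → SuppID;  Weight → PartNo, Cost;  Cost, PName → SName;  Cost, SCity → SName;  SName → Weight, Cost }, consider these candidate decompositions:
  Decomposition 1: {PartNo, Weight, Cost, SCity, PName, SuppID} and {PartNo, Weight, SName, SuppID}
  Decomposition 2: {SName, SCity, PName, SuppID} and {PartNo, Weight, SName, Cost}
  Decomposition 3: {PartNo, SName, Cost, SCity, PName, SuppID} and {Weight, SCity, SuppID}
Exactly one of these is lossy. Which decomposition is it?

Decomposition 3

Decomposition 1: common = {PartNo, Weight, SuppID}, closure = {PartNo, Weight, SName, Cost, SuppID} → lossless.
Decomposition 2: common = {SName}, closure = {PartNo, Weight, SName, Cost, SuppID} → lossless.
Decomposition 3: common = {SCity, SuppID}, closure = {SCity, SuppID} → lossy.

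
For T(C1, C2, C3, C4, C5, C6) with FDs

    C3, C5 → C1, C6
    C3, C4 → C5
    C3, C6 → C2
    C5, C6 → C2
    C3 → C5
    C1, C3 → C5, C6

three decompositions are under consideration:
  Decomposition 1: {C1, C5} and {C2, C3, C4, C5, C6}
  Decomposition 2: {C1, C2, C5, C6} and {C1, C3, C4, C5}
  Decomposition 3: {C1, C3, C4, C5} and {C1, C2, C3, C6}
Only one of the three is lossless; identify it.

Decomposition 1: common = {C5}, closure = {C5} → lossy.
Decomposition 2: common = {C1, C5}, closure = {C1, C5} → lossy.
Decomposition 3: common = {C1, C3}, closure = {C1, C2, C3, C5, C6} → lossless.

Decomposition 3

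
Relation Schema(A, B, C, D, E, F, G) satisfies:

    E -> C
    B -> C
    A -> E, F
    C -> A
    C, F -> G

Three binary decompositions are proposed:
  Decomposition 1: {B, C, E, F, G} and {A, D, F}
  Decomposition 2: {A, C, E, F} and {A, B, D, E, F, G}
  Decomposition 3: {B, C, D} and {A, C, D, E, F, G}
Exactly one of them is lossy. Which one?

Decomposition 1

Decomposition 1: common = {F}, closure = {F} → lossy.
Decomposition 2: common = {A, E, F}, closure = {A, C, E, F, G} → lossless.
Decomposition 3: common = {C, D}, closure = {A, C, D, E, F, G} → lossless.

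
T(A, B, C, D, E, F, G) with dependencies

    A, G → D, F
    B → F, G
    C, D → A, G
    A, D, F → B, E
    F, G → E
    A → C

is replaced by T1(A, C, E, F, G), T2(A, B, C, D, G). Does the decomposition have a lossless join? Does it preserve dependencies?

Lossless test: (A, C, G)⁺ = {A, B, C, D, E, F, G}, which contains all of one fragment — lossless.
Dependency preservation: the restricted closure of {B} across the fragments never reaches {F, G}, so B → F, G cannot be enforced without a join — not preserved.

lossless but not dependency-preserving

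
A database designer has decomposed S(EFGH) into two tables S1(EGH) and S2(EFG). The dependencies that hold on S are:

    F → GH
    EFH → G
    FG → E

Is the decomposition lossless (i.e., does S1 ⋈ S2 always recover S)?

Common attributes: S1 ∩ S2 = {EG}.
No dependency enlarges {EG}, so (EG)⁺ = {EG}.
The closure contains neither all of S1 = {EGH} nor all of S2 = {EFG}, so the common attributes are not a superkey of either fragment. The join is lossy.

No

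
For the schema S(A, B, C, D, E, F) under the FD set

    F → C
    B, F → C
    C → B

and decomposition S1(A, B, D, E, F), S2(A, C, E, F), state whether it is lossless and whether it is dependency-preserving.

lossless but not dependency-preserving

Lossless test: (A, E, F)⁺ = {A, B, C, E, F}, which contains all of one fragment — lossless.
Dependency preservation: the restricted closure of {C} across the fragments never reaches {B}, so C → B cannot be enforced without a join — not preserved.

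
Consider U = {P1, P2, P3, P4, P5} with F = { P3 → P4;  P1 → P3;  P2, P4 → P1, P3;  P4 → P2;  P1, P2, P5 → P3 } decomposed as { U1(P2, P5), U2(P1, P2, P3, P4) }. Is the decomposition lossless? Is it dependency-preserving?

Lossless test: (P2)⁺ = {P2}, which is a superkey of neither fragment — lossy.
Dependency preservation: P1, P2, P5 → P3 is not contained in any single fragment, but the restricted closure of its left-hand side across the fragments still reaches the right-hand side; the remaining FDs each lie inside some fragment. All dependencies are preserved.

lossy but dependency-preserving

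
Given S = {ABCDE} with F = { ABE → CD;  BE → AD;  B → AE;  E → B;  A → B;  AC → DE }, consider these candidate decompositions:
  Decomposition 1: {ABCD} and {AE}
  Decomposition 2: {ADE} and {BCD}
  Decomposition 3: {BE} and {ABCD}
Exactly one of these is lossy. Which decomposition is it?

Decomposition 2

Decomposition 1: common = {A}, closure = {ABCDE} → lossless.
Decomposition 2: common = {D}, closure = {D} → lossy.
Decomposition 3: common = {B}, closure = {ABCDE} → lossless.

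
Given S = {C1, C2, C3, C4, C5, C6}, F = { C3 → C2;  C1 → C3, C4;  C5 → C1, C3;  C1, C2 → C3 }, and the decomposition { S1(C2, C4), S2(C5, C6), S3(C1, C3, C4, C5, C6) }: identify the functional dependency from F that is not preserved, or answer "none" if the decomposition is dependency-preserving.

Check C3 → C2: no single fragment contains all of {C2, C3}, and the restricted closure of {C3} across the fragments never reaches {C2}.
C1 → C3, C4 is preserved.
C5 → C1, C3 is preserved.
C1, C2 → C3 is preserved.

C3 → C2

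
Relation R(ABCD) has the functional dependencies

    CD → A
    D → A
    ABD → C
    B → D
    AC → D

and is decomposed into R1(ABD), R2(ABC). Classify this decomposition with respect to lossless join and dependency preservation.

lossless but not dependency-preserving

Lossless test: (AB)⁺ = {ABCD}, which contains all of one fragment — lossless.
Dependency preservation: the restricted closure of {AC} across the fragments never reaches {D}, so AC → D cannot be enforced without a join — not preserved.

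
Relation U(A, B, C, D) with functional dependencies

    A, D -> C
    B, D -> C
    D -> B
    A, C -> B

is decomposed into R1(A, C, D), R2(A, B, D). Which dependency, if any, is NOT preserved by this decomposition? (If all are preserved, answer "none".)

A, C -> B

Check A, C → B: no single fragment contains all of {A, B, C}, and the restricted closure of {A, C} across the fragments never reaches {B}.
A, D → C is preserved.
B, D → C is preserved.
D → B is preserved.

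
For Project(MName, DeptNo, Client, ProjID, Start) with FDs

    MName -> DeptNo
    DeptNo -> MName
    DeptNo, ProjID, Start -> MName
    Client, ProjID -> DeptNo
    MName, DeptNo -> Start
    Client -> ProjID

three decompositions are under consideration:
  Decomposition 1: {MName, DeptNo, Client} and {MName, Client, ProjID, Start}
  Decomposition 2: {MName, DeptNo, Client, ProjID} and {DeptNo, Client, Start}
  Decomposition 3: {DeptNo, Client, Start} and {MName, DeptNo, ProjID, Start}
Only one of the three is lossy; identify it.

Decomposition 1: common = {MName, Client}, closure = {MName, DeptNo, Client, ProjID, Start} → lossless.
Decomposition 2: common = {DeptNo, Client}, closure = {MName, DeptNo, Client, ProjID, Start} → lossless.
Decomposition 3: common = {DeptNo, Start}, closure = {MName, DeptNo, Start} → lossy.

Decomposition 3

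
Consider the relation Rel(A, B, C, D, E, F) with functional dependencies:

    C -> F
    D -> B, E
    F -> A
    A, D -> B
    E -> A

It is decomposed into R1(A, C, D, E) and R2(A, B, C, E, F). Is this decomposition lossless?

No

Common attributes: R1 ∩ R2 = {A, C, E}.
Closure of {A, C, E}: C → F applies, adding F. So (A, C, E)⁺ = {A, C, E, F}.
The closure contains neither all of R1 = {A, C, D, E} nor all of R2 = {A, B, C, E, F}, so the common attributes are not a superkey of either fragment. The join is lossy.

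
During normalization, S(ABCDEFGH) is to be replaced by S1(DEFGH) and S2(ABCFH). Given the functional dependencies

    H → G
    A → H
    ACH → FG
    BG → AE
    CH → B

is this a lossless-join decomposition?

Common attributes: S1 ∩ S2 = {FH}.
Closure of {FH}: H → G applies, adding G. So (FH)⁺ = {FGH}.
The closure contains neither all of S1 = {DEFGH} nor all of S2 = {ABCFH}, so the common attributes are not a superkey of either fragment. The join is lossy.

No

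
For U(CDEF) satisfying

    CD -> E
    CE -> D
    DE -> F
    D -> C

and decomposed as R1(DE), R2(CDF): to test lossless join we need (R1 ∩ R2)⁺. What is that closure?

CDEF

R1 ∩ R2 = {D}.
D → C applies, adding C
CD → E applies, adding E
DE → F applies, adding F
Closure: {CDEF}.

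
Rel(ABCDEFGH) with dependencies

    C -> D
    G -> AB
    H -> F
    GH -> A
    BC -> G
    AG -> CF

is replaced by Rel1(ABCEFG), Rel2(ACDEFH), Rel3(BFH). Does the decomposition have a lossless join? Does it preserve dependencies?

lossy but dependency-preserving

Lossless test (chase): Rows 1 and 2 agree on C; apply C→D and equate their D entries. No row becomes fully distinguished — the join is lossy.
Dependency preservation: GH → A is not contained in any single fragment, but the restricted closure of its left-hand side across the fragments still reaches the right-hand side; the remaining FDs each lie inside some fragment. All dependencies are preserved.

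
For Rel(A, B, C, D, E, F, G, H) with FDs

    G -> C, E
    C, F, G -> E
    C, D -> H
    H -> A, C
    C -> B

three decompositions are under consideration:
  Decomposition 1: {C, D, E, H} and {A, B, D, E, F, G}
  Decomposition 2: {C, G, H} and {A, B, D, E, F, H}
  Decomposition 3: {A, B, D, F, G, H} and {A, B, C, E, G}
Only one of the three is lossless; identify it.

Decomposition 3

Decomposition 1: common = {D, E}, closure = {D, E} → lossy.
Decomposition 2: common = {H}, closure = {A, B, C, H} → lossy.
Decomposition 3: common = {A, B, G}, closure = {A, B, C, E, G} → lossless.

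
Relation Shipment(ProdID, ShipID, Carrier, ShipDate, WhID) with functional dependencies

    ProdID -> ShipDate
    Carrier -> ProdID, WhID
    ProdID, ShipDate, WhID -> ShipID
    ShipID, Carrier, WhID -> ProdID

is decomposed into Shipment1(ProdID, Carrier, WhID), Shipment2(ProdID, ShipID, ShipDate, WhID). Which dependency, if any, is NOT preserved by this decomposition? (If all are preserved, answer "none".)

none

ProdID → ShipDate lies within Shipment2.
Carrier → ProdID, WhID lies within Shipment1.
ProdID, ShipDate, WhID → ShipID lies within Shipment2.
ShipID, Carrier, WhID → ProdID: restricted closure across fragments reaches ProdID.
Every dependency is enforceable on the fragments, so the decomposition is dependency-preserving.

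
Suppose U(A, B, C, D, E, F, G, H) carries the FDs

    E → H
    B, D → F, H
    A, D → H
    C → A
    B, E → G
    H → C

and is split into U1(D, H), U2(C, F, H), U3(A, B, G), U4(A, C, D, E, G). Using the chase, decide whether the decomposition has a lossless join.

Chase test. Columns are A, B, C, D, E, F, G, H; row i has aⱼ where attribute j ∈ Ui, else bᵢⱼ.
Initial tableau (one row per fragment):
  row 1: b11 b12 b13 a4 b15 b16 b17 a8
  row 2: b21 b22 a3 b24 b25 a6 b27 a8
  row 3: a1 a2 b33 b34 b35 b36 a7 b38
  row 4: a1 b42 a3 a4 a5 b46 a7 b48
Rows 2 and 4 agree on C; apply C→A and equate their A entries.
Rows 1 and 2 agree on H; apply H→C and equate their C entries.
Rows 1 and 2 agree on C; apply C→A and equate their A entries.
Rows 1 and 4 agree on A, D; apply A, D→H and equate their H entries.
No row becomes fully distinguished — the join is lossy.

No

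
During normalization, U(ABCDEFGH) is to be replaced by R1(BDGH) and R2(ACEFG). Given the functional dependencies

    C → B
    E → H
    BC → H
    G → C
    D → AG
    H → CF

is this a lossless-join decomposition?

No

Common attributes: R1 ∩ R2 = {G}.
Closure of {G}: G → C applies, adding C; C → B applies, adding B; BC → H applies, adding H; H → CF applies, adding F. So (G)⁺ = {BCFGH}.
The closure contains neither all of R1 = {BDGH} nor all of R2 = {ACEFG}, so the common attributes are not a superkey of either fragment. The join is lossy.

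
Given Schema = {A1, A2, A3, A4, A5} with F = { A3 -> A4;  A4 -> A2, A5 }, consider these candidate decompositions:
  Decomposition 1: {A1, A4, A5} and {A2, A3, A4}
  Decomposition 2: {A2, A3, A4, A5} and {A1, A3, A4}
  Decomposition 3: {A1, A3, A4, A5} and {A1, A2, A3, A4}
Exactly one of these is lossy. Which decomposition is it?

Decomposition 1: common = {A4}, closure = {A2, A4, A5} → lossy.
Decomposition 2: common = {A3, A4}, closure = {A2, A3, A4, A5} → lossless.
Decomposition 3: common = {A1, A3, A4}, closure = {A1, A2, A3, A4, A5} → lossless.

Decomposition 1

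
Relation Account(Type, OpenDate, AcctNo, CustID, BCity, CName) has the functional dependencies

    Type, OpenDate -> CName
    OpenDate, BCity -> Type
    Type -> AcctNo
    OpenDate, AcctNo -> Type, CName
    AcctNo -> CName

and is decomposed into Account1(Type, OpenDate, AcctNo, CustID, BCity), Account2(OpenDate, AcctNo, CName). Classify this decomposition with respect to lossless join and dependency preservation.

Lossless test: (OpenDate, AcctNo)⁺ = {Type, OpenDate, AcctNo, CName}, which contains all of one fragment — lossless.
Dependency preservation: Type, OpenDate → CName; OpenDate, AcctNo → Type, CName are not contained in any single fragment, but the restricted closure of each left-hand side across the fragments still reaches the right-hand side; the remaining FDs each lie inside some fragment. All dependencies are preserved.

lossless and dependency-preserving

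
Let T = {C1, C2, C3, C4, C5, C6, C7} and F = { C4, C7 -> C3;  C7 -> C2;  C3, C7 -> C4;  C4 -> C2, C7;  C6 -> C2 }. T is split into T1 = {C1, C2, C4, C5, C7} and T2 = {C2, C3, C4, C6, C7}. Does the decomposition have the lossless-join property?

Common attributes: T1 ∩ T2 = {C2, C4, C7}.
Closure of {C2, C4, C7}: C4, C7 → C3 applies, adding C3. So (C2, C4, C7)⁺ = {C2, C3, C4, C7}.
The closure contains neither all of T1 = {C1, C2, C4, C5, C7} nor all of T2 = {C2, C3, C4, C6, C7}, so the common attributes are not a superkey of either fragment. The join is lossy.

No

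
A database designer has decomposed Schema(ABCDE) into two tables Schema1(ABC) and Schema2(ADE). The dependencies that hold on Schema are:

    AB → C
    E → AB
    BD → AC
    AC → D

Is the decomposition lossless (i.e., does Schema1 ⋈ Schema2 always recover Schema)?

No

Common attributes: Schema1 ∩ Schema2 = {A}.
No dependency enlarges {A}, so (A)⁺ = {A}.
The closure contains neither all of Schema1 = {ABC} nor all of Schema2 = {ADE}, so the common attributes are not a superkey of either fragment. The join is lossy.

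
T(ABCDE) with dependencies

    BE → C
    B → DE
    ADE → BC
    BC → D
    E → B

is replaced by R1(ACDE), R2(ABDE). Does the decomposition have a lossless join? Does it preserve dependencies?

Lossless test: (ADE)⁺ = {ABCDE}, which contains all of one fragment — lossless.
Dependency preservation: BE → C; ADE → BC; BC → D are not contained in any single fragment, but the restricted closure of each left-hand side across the fragments still reaches the right-hand side; the remaining FDs each lie inside some fragment. All dependencies are preserved.

lossless and dependency-preserving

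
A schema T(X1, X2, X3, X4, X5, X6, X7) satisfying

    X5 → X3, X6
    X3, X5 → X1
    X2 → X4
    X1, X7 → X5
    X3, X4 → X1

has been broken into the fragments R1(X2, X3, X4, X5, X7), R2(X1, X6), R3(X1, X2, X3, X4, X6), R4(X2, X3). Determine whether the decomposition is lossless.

Chase test. Columns are X1, X2, X3, X4, X5, X6, X7; row i has aⱼ where attribute j ∈ Ri, else bᵢⱼ.
Initial tableau (one row per fragment):
  row 1: b11 a2 a3 a4 a5 b16 a7
  row 2: a1 b22 b23 b24 b25 a6 b27
  row 3: a1 a2 a3 a4 b35 a6 b37
  row 4: b41 a2 a3 b44 b45 b46 b47
Rows 1 and 4 agree on X2; apply X2→X4 and equate their X4 entries.
Rows 1 and 3 agree on X3, X4; apply X3, X4→X1 and equate their X1 entries.
Rows 1 and 4 agree on X3, X4; apply X3, X4→X1 and equate their X1 entries.
No row becomes fully distinguished — the join is lossy.

No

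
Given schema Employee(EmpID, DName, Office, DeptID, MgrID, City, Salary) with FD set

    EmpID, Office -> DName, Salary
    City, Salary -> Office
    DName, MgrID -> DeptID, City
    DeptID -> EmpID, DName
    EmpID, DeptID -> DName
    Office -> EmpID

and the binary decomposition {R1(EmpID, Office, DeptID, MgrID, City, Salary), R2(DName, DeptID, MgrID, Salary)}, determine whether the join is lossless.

Yes

Common attributes: R1 ∩ R2 = {DeptID, MgrID, Salary}.
Closure of {DeptID, MgrID, Salary}: DeptID → EmpID, DName applies, adding EmpID, DName; DName, MgrID → DeptID, City applies, adding City; City, Salary → Office applies, adding Office. So (DeptID, MgrID, Salary)⁺ = {EmpID, DName, Office, DeptID, MgrID, City, Salary}.
This closure contains every attribute of R1, so R1 ∩ R2 → R1. The join is lossless.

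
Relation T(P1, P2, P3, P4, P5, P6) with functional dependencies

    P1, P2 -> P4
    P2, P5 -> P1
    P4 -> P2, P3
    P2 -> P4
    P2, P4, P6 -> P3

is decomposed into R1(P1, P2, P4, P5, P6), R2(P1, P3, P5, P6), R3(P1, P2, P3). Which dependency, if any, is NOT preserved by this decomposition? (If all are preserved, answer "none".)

none

P1, P2 → P4 lies within R1.
P2, P5 → P1 lies within R1.
P4 → P2, P3: restricted closure across fragments reaches P2, P3.
P2 → P4 lies within R1.
P2, P4, P6 → P3: restricted closure across fragments reaches P3.
Every dependency is enforceable on the fragments, so the decomposition is dependency-preserving.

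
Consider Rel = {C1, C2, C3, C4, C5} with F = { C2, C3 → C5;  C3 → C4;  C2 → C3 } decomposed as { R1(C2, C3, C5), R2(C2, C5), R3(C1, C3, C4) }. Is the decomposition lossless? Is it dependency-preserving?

Lossless test (chase): Rows 1 and 3 agree on C3; apply C3→C4 and equate their C4 entries. Rows 1 and 2 agree on C2; apply C2→C3 and equate their C3 entries. Rows 1 and 2 agree on C3; apply C3→C4 and equate their C4 entries. No row becomes fully distinguished — the join is lossy.
Dependency preservation: every FD's attributes lie within a single fragment, so each can be enforced locally — preserved.

lossy but dependency-preserving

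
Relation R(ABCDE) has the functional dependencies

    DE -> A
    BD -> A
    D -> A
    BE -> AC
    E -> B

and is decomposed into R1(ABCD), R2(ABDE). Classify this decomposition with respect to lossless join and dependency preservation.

Lossless test: (ABD)⁺ = {ABD}, which is a superkey of neither fragment — lossy.
Dependency preservation: the restricted closure of {BE} across the fragments never reaches {AC}, so BE → AC cannot be enforced without a join — not preserved.

lossy and not dependency-preserving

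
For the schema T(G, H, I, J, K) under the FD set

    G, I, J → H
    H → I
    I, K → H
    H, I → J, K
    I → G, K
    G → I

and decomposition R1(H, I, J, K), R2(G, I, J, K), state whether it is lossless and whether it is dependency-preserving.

lossless and dependency-preserving

Lossless test: (I, J, K)⁺ = {G, H, I, J, K}, which contains all of one fragment — lossless.
Dependency preservation: G, I, J → H is not contained in any single fragment, but the restricted closure of its left-hand side across the fragments still reaches the right-hand side; the remaining FDs each lie inside some fragment. All dependencies are preserved.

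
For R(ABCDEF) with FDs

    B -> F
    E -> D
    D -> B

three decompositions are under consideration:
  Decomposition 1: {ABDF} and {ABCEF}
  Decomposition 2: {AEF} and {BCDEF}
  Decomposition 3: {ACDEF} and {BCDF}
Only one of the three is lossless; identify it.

Decomposition 3

Decomposition 1: common = {ABF}, closure = {ABF} → lossy.
Decomposition 2: common = {EF}, closure = {BDEF} → lossy.
Decomposition 3: common = {CDF}, closure = {BCDF} → lossless.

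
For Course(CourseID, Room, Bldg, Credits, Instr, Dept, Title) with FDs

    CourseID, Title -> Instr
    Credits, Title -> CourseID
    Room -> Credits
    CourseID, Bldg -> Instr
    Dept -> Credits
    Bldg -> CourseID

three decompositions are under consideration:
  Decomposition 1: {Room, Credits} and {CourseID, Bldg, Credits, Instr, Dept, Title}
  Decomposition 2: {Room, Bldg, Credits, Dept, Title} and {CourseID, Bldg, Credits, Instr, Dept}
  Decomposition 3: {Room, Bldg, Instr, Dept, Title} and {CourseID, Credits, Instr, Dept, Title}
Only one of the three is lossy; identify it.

Decomposition 1

Decomposition 1: common = {Credits}, closure = {Credits} → lossy.
Decomposition 2: common = {Bldg, Credits, Dept}, closure = {CourseID, Bldg, Credits, Instr, Dept} → lossless.
Decomposition 3: common = {Instr, Dept, Title}, closure = {CourseID, Credits, Instr, Dept, Title} → lossless.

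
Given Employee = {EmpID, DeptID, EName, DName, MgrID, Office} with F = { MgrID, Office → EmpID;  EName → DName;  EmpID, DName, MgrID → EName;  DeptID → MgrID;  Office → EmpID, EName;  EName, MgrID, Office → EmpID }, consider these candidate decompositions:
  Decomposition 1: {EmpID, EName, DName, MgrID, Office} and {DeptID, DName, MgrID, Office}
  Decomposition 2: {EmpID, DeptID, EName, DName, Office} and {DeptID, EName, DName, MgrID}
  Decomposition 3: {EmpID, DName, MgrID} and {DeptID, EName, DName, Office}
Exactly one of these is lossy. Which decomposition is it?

Decomposition 1: common = {DName, MgrID, Office}, closure = {EmpID, EName, DName, MgrID, Office} → lossless.
Decomposition 2: common = {DeptID, EName, DName}, closure = {DeptID, EName, DName, MgrID} → lossless.
Decomposition 3: common = {DName}, closure = {DName} → lossy.

Decomposition 3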